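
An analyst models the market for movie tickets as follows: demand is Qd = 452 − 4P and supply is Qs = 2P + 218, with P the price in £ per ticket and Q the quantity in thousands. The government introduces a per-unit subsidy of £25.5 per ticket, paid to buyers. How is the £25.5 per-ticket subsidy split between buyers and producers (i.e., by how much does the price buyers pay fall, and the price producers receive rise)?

Buyers gain £8.5 per ticket; producers gain £17 per ticket.

Before the subsidy: set 452 − 4P = 2P + 218 → P* = £39, Q* = 296.
With a per-unit subsidy paid to buyers, each effectively pays P − 25.5, so demand becomes Qd = 452 − 4(P − 25.5).
Solving gives Q = 330 with buyers paying £30.5 and producers receiving £56 (the £25.5 wedge).
Gain to buyers: £8.5; to producers: £17. (They sum to £25.5.)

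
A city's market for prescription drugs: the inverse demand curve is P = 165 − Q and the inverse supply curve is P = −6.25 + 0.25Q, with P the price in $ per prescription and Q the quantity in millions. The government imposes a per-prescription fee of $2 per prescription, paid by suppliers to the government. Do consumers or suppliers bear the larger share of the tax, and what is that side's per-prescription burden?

Consumers bear the larger share: $1.6 per prescription.

Inverting to Q(P) form: Qd = 165 − P; Qs = 4P + 25.
Before the tax: set 165 − P = 4P + 25 → P* = $28, Q* = 137.
With the tax collected from suppliers, supply shifts: Qs = 4(P − 2) + 25.
New equilibrium: consumers pay $29.6, suppliers receive $27.6, Q = 135.4. (Wedge: Pb − Ps = 2.)
Per-prescription burden: consumers $1.6, suppliers $0.4.
Consumers take the larger share because demand is less price-elastic here (demand slope 1 vs supply slope 4).
The less price-elastic side of the market bears the larger share of a per-unit tax.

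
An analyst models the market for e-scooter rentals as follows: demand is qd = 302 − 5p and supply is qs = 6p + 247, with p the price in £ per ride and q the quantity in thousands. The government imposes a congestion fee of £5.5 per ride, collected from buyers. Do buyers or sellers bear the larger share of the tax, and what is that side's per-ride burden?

Without the tax, 302 − 5p = 6p + 247 gives 11p = 55, so p* = £5 and q* = 277.
With the tax collected from buyers, demand (in seller-price terms) shifts: qd = 302 − 5(p + 5.5).
New equilibrium: buyers pay £8, sellers receive £2.5, q = 262. (Wedge: pb − ps = 5.5.)
Per-ride burden: buyers £3, sellers £2.5.
Buyers take the larger share because demand is less price-elastic here (demand slope 5 vs supply slope 6).

Buyers bear the larger share: £3 per ride.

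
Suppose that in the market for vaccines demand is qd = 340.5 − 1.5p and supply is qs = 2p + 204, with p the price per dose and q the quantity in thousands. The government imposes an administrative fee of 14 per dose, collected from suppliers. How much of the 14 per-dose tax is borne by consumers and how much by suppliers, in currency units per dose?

Before the tax: set 340.5 − 1.5p = 2p + 204 → p* = 39, q* = 282.
With the tax collected from suppliers, supply shifts: qs = 2(p − 14) + 204.
New equilibrium: consumers pay 47, suppliers receive 33, q = 270. (Wedge: pb − ps = 14.)
Burden on consumers: 8; on suppliers: 6. (They sum to 14.)

Consumers bear 8 per dose; suppliers bear 6 per dose.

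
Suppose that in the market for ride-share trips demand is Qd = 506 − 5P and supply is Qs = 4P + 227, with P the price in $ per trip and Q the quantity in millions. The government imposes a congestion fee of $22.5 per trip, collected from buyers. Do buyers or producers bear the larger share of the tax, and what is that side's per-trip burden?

Before the tax: set 506 − 5P = 4P + 227 → P* = $31, Q* = 351.
With the tax collected from buyers, demand (in seller-price terms) shifts: Qd = 506 − 5(P + 22.5).
Solving gives Q = 301 with buyers paying $41 and producers receiving $18.5 (the $22.5 wedge).
Per-trip burden: buyers $10, producers $12.5.
Producers take the larger share because supply is less price-elastic here (demand slope 5 vs supply slope 4).
The less price-elastic side of the market bears the larger share of a per-unit tax.

Producers bear the larger share: $12.5 per trip.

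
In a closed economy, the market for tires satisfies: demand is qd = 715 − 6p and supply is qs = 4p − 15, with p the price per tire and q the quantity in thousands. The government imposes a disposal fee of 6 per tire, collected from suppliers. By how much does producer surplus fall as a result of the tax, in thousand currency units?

Producer surplus falls by 971.28 thousand.

Without the tax, 715 − 6p = 4p − 15 gives 10p = 730, so p* = 73 and q* = 277.
With the tax collected from suppliers, supply shifts: qs = 4(p − 6) − 15.
New equilibrium: consumers pay 75.4, suppliers receive 69.4, q = 262.6. (Wedge: pb − ps = 6.)
ΔPS is the trapezoid between Q = 262.6 and Q = 277 of height 3.6: ½ · (277 + 262.6) · 3.6 = 971.28.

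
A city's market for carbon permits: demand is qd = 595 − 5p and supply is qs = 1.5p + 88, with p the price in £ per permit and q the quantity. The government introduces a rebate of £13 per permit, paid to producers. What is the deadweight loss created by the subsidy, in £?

Without the subsidy, 595 − 5p = 1.5p + 88 gives 6.5p = 507, so p* = £78 and q* = 205.
With a per-unit subsidy paid to producers, each receives p + 13 per unit sold, so supply becomes qs = 1.5(p + 13) + 88.
Solving gives q = 220 with buyers paying £75 and producers receiving £88 (the £13 wedge).
Quantity rises by |ΔQ| = |205 − 220| = 15.
DWL = ½ · t · |ΔQ| = ½ · 13 · 15 = £97.5.

Deadweight loss = £97.5.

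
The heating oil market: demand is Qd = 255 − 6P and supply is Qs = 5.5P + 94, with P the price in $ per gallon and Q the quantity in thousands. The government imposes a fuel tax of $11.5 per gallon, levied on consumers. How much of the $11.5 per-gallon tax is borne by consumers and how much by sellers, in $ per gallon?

Without the tax, 255 − 6P = 5.5P + 94 gives 11.5P = 161, so P* = $14 and Q* = 171.
With the tax collected from consumers, demand (in seller-price terms) shifts: Qd = 255 − 6(P + 11.5).
Solving gives Q = 138 with consumers paying $19.5 and sellers receiving $8 (the $11.5 wedge).
Burden on consumers: $5.5; on sellers: $6. (They sum to $11.5.)
The less price-elastic side of the market bears the larger share of a per-unit tax.

Consumers bear $5.5 per gallon; sellers bear $6 per gallon.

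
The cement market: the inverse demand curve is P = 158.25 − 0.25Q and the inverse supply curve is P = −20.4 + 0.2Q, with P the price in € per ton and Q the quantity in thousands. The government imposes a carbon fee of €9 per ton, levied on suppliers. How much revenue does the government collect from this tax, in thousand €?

Tax revenue = €3393 thousand.

Inverting to Q(P) form: Qd = 633 − 4P; Qs = 5P + 102.
Without the tax, 633 − 4P = 5P + 102 gives 9P = 531, so P* = €59 and Q* = 397.
With the tax collected from suppliers, supply shifts: Qs = 5(P − 9) + 102.
New equilibrium: buyers pay €64, suppliers receive €55, Q = 377. (Wedge: Pb − Ps = 9.)
Revenue = t · Q = 9 · 377 = €3393.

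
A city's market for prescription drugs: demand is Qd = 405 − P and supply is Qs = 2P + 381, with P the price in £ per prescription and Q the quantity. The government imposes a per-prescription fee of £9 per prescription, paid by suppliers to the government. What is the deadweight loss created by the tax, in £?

Without the tax, 405 − P = 2P + 381 gives 3P = 24, so P* = £8 and Q* = 397.
With the tax collected from suppliers, supply shifts: Qs = 2(P − 9) + 381.
New equilibrium: consumers pay £14, suppliers receive £5, Q = 391. (Wedge: Pb − Ps = 9.)
Quantity falls by |ΔQ| = |397 − 391| = 6.
DWL = ½ · t · |ΔQ| = ½ · 9 · 6 = £27.

Deadweight loss = £27.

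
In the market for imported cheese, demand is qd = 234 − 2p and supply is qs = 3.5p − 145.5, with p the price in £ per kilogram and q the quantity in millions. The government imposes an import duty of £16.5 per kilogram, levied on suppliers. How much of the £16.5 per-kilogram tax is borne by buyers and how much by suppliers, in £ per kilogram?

Buyers bear £10.5 per kilogram; suppliers bear £6 per kilogram.

Before the tax: set 234 − 2p = 3.5p − 145.5 → p* = £69, q* = 96.
With the tax collected from suppliers, supply shifts: qs = 3.5(p − 16.5) − 145.5.
Solving gives q = 75 with buyers paying £79.5 and suppliers receiving £63 (the £16.5 wedge).
Burden on buyers: £10.5; on suppliers: £6. (They sum to £16.5.)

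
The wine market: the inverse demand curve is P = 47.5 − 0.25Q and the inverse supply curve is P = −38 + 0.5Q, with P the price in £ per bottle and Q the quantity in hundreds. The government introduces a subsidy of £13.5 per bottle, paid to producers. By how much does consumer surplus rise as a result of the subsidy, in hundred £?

Rewrite in direct form: Qd = 190 − 4P and Qs = 2P + 76.
Without the subsidy, 190 − 4P = 2P + 76 gives 6P = 114, so P* = £19 and Q* = 114.
With a per-unit subsidy paid to producers, each receives P + 13.5 per unit sold, so supply becomes Qs = 2(P + 13.5) + 76.
Solving gives Q = 132 with consumers paying £14.5 and producers receiving £28 (the £13.5 wedge).
ΔCS is the trapezoid between Q = 132 and Q = 114 of height £4.5: ½ · (114 + 132) · 4.5 = £553.5.

Consumer surplus rises by £553.5 hundred.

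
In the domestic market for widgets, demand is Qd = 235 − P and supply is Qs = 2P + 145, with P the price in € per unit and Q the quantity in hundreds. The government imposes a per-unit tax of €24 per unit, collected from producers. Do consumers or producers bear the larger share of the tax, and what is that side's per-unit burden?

Without the tax, 235 − P = 2P + 145 gives 3P = 90, so P* = €30 and Q* = 205.
With the tax collected from producers, supply shifts: Qs = 2(P − 24) + 145.
Solving gives Q = 189 with consumers paying €46 and producers receiving €22 (the €24 wedge).
Per-unit burden: consumers €16, producers €8.
Consumers take the larger share because demand is less price-elastic here (demand slope 1 vs supply slope 2).
The less price-elastic side of the market bears the larger share of a per-unit tax.

Consumers bear the larger share: €16 per unit.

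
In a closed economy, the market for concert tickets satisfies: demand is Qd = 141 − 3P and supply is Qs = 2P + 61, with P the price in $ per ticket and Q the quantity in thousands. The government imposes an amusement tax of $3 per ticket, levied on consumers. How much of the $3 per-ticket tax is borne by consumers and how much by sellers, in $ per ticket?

Before the tax: set 141 − 3P = 2P + 61 → P* = $16, Q* = 93.
With the tax collected from consumers, demand (in seller-price terms) shifts: Qd = 141 − 3(P + 3).
New equilibrium: consumers pay $17.2, sellers receive $14.2, Q = 89.4. (Wedge: Pb − Ps = 3.)
Burden on consumers: $1.2; on sellers: $1.8. (They sum to $3.)

Consumers bear $1.2 per ticket; sellers bear $1.8 per ticket.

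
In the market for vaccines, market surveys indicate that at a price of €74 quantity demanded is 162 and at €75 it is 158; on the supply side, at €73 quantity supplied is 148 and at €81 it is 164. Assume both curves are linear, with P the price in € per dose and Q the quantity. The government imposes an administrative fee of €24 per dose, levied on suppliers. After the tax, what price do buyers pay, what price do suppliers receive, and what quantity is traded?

Buyers pay €84; suppliers receive €60; quantity = 122.

Demand slope: (158 − 162)/(75 − 74) = -4, so Qd = 458 − 4P.
Supply slope: (164 − 148)/(81 − 73) = 2, so Qs = 2P + 2.
Before the tax: set 458 − 4P = 2P + 2 → P* = €76, Q* = 154.
With the tax collected from suppliers, supply shifts: Qs = 2(P − 24) + 2.
Solving gives Q = 122 with buyers paying €84 and suppliers receiving €60 (the €24 wedge).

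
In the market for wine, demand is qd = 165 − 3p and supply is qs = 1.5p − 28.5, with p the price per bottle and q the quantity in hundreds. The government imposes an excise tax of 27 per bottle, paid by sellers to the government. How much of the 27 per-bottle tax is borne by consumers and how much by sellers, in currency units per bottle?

Before the tax: set 165 − 3p = 1.5p − 28.5 → p* = 43, q* = 36.
With the tax collected from sellers, supply shifts: qs = 1.5(p − 27) − 28.5.
New equilibrium: consumers pay 52, sellers receive 25, q = 9. (Wedge: pb − ps = 27.)
Burden on consumers: 9; on sellers: 18. (They sum to 27.)
The less price-elastic side of the market bears the larger share of a per-unit tax.

Consumers bear 9 per bottle; sellers bear 18 per bottle.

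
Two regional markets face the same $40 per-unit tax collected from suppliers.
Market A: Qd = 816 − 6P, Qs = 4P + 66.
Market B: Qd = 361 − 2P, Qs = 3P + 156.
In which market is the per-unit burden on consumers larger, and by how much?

Market A: pre-tax P* = $75, Q* = 366; post-tax Q = 270; per-unit burden on consumers = $16.
Market B: pre-tax P* = $41, Q* = 279; post-tax Q = 231; per-unit burden on consumers = $24.
Difference: $16 vs $24 → market B is larger by $8.

Market B, by $8.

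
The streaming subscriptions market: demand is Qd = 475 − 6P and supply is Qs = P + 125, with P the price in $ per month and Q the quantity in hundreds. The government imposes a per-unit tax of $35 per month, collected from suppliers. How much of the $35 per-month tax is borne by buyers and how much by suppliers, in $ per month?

Buyers bear $5 per month; suppliers bear $30 per month.

Without the tax, 475 − 6P = P + 125 gives 7P = 350, so P* = $50 and Q* = 175.
With the tax collected from suppliers, supply shifts: Qs = (P − 35) + 125.
Solving gives Q = 145 with buyers paying $55 and suppliers receiving $20 (the $35 wedge).
Burden on buyers: $5; on suppliers: $30. (They sum to $35.)
The less price-elastic side of the market bears the larger share of a per-unit tax.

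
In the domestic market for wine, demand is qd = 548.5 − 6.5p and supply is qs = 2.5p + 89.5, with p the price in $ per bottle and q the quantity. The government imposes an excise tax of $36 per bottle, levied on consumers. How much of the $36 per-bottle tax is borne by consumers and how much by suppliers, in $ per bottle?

Consumers bear $10 per bottle; suppliers bear $26 per bottle.

Without the tax, 548.5 − 6.5p = 2.5p + 89.5 gives 9p = 459, so p* = $51 and q* = 217.
With the tax collected from consumers, demand (in seller-price terms) shifts: qd = 548.5 − 6.5(p + 36).
New equilibrium: consumers pay $61, suppliers receive $25, q = 152. (Wedge: pb − ps = 36.)
Burden on consumers: $10; on suppliers: $26. (They sum to $36.)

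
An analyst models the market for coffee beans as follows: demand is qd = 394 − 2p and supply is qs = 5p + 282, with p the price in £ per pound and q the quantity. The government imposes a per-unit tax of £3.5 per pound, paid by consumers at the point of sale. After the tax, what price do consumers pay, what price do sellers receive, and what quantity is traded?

Before the tax: set 394 − 2p = 5p + 282 → p* = £16, q* = 362.
With the tax collected from consumers, demand (in seller-price terms) shifts: qd = 394 − 2(p + 3.5).
New equilibrium: consumers pay £18.5, sellers receive £15, q = 357. (Wedge: pb − ps = 3.5.)

Consumers pay £18.5; sellers receive £15; quantity = 357.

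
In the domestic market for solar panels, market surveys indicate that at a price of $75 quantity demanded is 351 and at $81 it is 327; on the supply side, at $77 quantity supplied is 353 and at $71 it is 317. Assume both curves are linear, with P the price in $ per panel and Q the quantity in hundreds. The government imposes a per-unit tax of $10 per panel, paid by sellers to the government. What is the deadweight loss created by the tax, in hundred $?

Deadweight loss = $120 hundred.

Demand slope: (327 − 351)/(81 − 75) = -4, so Qd = 651 − 4P.
Supply slope: (317 − 353)/(71 − 77) = 6, so Qs = 6P − 109.
Before the tax: set 651 − 4P = 6P − 109 → P* = $76, Q* = 347.
With the tax collected from sellers, supply shifts: Qs = 6(P − 10) − 109.
Solving gives Q = 323 with consumers paying $82 and sellers receiving $72 (the $10 wedge).
Quantity falls by |ΔQ| = |347 − 323| = 24.
DWL = ½ · t · |ΔQ| = ½ · 10 · 24 = $120.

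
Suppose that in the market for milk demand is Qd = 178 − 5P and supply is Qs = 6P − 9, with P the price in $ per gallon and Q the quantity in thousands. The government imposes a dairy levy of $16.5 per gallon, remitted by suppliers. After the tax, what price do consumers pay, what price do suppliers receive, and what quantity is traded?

Consumers pay $26; suppliers receive $9.5; quantity = 48.

Before the tax: set 178 − 5P = 6P − 9 → P* = $17, Q* = 93.
With the tax collected from suppliers, supply shifts: Qs = 6(P − 16.5) − 9.
New equilibrium: consumers pay $26, suppliers receive $9.5, Q = 48. (Wedge: Pb − Ps = 16.5.)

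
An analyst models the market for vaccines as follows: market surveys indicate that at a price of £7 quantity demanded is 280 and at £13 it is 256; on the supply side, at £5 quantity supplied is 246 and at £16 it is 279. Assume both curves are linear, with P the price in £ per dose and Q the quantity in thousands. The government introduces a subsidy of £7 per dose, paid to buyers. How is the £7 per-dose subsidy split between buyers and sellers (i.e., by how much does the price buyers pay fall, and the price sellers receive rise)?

Demand slope: (256 − 280)/(13 − 7) = -4, so Qd = 308 − 4P.
Supply slope: (279 − 246)/(16 − 5) = 3, so Qs = 3P + 231.
Before the subsidy: set 308 − 4P = 3P + 231 → P* = £11, Q* = 264.
With a per-unit subsidy paid to buyers, each effectively pays P − 7, so demand becomes Qd = 308 − 4(P − 7).
New equilibrium: buyers pay £8, sellers receive £15, Q = 276. (Wedge: Pb − Ps = −7.)
Gain to buyers: £3; to sellers: £4. (They sum to £7.)

Buyers gain £3 per dose; sellers gain £4 per dose.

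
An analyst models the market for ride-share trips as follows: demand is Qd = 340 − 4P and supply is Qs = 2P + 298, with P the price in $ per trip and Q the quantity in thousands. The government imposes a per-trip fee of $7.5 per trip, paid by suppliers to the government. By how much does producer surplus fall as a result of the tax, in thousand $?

Without the tax, 340 − 4P = 2P + 298 gives 6P = 42, so P* = $7 and Q* = 312.
With the tax collected from suppliers, supply shifts: Qs = 2(P − 7.5) + 298.
New equilibrium: consumers pay $9.5, suppliers receive $2, Q = 302. (Wedge: Pb − Ps = 7.5.)
ΔPS is the trapezoid between Q = 302 and Q = 312 of height $5: ½ · (312 + 302) · 5 = $1535.

Producer surplus falls by $1535 thousand.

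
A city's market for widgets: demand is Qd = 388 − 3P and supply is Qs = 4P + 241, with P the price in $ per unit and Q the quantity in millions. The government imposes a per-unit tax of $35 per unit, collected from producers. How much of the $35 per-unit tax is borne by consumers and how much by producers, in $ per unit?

Without the tax, 388 − 3P = 4P + 241 gives 7P = 147, so P* = $21 and Q* = 325.
With the tax collected from producers, supply shifts: Qs = 4(P − 35) + 241.
Solving gives Q = 265 with consumers paying $41 and producers receiving $6 (the $35 wedge).
Burden on consumers: $20; on producers: $15. (They sum to $35.)
The less price-elastic side of the market bears the larger share of a per-unit tax.

Consumers bear $20 per unit; producers bear $15 per unit.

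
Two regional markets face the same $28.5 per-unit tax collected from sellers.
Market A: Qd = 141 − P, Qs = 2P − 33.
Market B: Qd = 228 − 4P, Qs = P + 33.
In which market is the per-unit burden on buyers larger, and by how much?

Market A: pre-tax P* = $58, Q* = 83; post-tax Q = 64; per-unit burden on buyers = $19.
Market B: pre-tax P* = $39, Q* = 72; post-tax Q = 49.2; per-unit burden on buyers = $5.7.
Difference: $19 vs $5.7 → market A is larger by $13.3.

Market A, by $13.3.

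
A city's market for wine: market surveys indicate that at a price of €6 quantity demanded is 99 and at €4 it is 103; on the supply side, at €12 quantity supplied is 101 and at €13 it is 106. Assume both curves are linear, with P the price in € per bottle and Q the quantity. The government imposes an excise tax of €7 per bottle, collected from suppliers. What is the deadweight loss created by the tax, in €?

Deadweight loss = €35.

Demand slope: (103 − 99)/(4 − 6) = -2, so Qd = 111 − 2P.
Supply slope: (106 − 101)/(13 − 12) = 5, so Qs = 5P + 41.
Without the tax, 111 − 2P = 5P + 41 gives 7P = 70, so P* = €10 and Q* = 91.
With the tax collected from suppliers, supply shifts: Qs = 5(P − 7) + 41.
Solving gives Q = 81 with consumers paying €15 and suppliers receiving €8 (the €7 wedge).
Quantity falls by |ΔQ| = |91 − 81| = 10.
DWL = ½ · t · |ΔQ| = ½ · 7 · 10 = €35.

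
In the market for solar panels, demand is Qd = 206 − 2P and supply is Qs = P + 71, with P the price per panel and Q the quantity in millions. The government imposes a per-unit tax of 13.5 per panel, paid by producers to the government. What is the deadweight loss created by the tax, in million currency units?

Deadweight loss = 60.75 million.

Before the tax: set 206 − 2P = P + 71 → P* = 45, Q* = 116.
With the tax collected from producers, supply shifts: Qs = (P − 13.5) + 71.
Solving gives Q = 107 with consumers paying 49.5 and producers receiving 36 (the 13.5 wedge).
Quantity falls by |ΔQ| = |116 − 107| = 9.
DWL = ½ · t · |ΔQ| = ½ · 13.5 · 9 = 60.75.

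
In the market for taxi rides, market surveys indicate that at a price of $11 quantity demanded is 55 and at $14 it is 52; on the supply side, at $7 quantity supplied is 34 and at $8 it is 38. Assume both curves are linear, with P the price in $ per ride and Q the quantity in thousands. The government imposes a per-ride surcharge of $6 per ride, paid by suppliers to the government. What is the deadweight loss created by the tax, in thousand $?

Deadweight loss = $14.4 thousand.

Demand slope: (52 − 55)/(14 − 11) = -1, so Qd = 66 − P.
Supply slope: (38 − 34)/(8 − 7) = 4, so Qs = 4P + 6.
Before the tax: set 66 − P = 4P + 6 → P* = $12, Q* = 54.
With the tax collected from suppliers, supply shifts: Qs = 4(P − 6) + 6.
New equilibrium: consumers pay $16.8, suppliers receive $10.8, Q = 49.2. (Wedge: Pb − Ps = 6.)
Quantity falls by |ΔQ| = |54 − 49.2| = 4.8.
DWL = ½ · t · |ΔQ| = ½ · 6 · 4.8 = $14.4.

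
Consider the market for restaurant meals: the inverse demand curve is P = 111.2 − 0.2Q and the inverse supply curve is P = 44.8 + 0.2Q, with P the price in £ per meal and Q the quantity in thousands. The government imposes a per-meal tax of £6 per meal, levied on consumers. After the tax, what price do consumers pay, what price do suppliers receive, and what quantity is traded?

Consumers pay £81; suppliers receive £75; quantity = 151.

Inverting to Q(P) form: Qd = 556 − 5P; Qs = 5P − 224.
Without the tax, 556 − 5P = 5P − 224 gives 10P = 780, so P* = £78 and Q* = 166.
With the tax collected from consumers, demand (in seller-price terms) shifts: Qd = 556 − 5(P + 6).
Solving gives Q = 151 with consumers paying £81 and suppliers receiving £75 (the £6 wedge).
The less price-elastic side of the market bears the larger share of a per-unit tax.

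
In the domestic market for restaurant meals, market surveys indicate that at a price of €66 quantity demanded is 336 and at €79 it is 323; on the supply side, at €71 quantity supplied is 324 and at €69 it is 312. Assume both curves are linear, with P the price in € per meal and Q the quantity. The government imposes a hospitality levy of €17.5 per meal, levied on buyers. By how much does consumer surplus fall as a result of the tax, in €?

Demand slope: (323 − 336)/(79 − 66) = -1, so Qd = 402 − P.
Supply slope: (312 − 324)/(69 − 71) = 6, so Qs = 6P − 102.
Without the tax, 402 − P = 6P − 102 gives 7P = 504, so P* = €72 and Q* = 330.
With the tax collected from buyers, demand (in seller-price terms) shifts: Qd = 402 − (P + 17.5).
Solving gives Q = 315 with buyers paying €87 and producers receiving €69.5 (the €17.5 wedge).
ΔCS is the trapezoid between Q = 315 and Q = 330 of height €15: ½ · (330 + 315) · 15 = €4837.5.

Consumer surplus falls by €4837.5.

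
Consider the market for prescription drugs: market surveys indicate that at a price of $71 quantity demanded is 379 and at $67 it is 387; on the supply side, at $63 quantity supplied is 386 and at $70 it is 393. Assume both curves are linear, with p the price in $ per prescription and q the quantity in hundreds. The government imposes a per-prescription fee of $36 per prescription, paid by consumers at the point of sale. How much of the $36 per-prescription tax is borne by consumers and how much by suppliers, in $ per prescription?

Demand slope: (387 − 379)/(67 − 71) = -2, so qd = 521 − 2p.
Supply slope: (393 − 386)/(70 − 63) = 1, so qs = p + 323.
Before the tax: set 521 − 2p = p + 323 → p* = $66, q* = 389.
With the tax collected from consumers, demand (in seller-price terms) shifts: qd = 521 − 2(p + 36).
Solving gives q = 365 with consumers paying $78 and suppliers receiving $42 (the $36 wedge).
Burden on consumers: $12; on suppliers: $24. (They sum to $36.)

Consumers bear $12 per prescription; suppliers bear $24 per prescription.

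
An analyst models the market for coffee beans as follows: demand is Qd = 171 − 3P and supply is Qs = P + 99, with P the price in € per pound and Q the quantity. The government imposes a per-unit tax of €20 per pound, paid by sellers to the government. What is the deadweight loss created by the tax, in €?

Deadweight loss = €150.

Without the tax, 171 − 3P = P + 99 gives 4P = 72, so P* = €18 and Q* = 117.
With the tax collected from sellers, supply shifts: Qs = (P − 20) + 99.
New equilibrium: buyers pay €23, sellers receive €3, Q = 102. (Wedge: Pb − Ps = 20.)
Quantity falls by |ΔQ| = |117 − 102| = 15.
DWL = ½ · t · |ΔQ| = ½ · 20 · 15 = €150.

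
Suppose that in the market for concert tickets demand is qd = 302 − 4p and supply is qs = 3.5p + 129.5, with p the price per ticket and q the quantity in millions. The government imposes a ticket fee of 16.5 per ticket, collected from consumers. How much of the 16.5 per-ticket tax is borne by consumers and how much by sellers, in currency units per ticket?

Without the tax, 302 − 4p = 3.5p + 129.5 gives 7.5p = 172.5, so p* = 23 and q* = 210.
With the tax collected from consumers, demand (in seller-price terms) shifts: qd = 302 − 4(p + 16.5).
Solving gives q = 179.2 with consumers paying 30.7 and sellers receiving 14.2 (the 16.5 wedge).
Burden on consumers: 7.7; on sellers: 8.8. (They sum to 16.5.)

Consumers bear 7.7 per ticket; sellers bear 8.8 per ticket.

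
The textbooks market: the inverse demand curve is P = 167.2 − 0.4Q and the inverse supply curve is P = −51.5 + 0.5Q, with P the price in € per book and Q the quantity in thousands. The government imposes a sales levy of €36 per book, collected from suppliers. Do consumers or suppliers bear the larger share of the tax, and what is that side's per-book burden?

Inverting to Q(P) form: Qd = 418 − 2.5P; Qs = 2P + 103.
Without the tax, 418 − 2.5P = 2P + 103 gives 4.5P = 315, so P* = €70 and Q* = 243.
With the tax collected from suppliers, supply shifts: Qs = 2(P − 36) + 103.
Solving gives Q = 203 with consumers paying €86 and suppliers receiving €50 (the €36 wedge).
Per-book burden: consumers €16, suppliers €20.
Suppliers take the larger share because supply is less price-elastic here (demand slope 2.5 vs supply slope 2).

Suppliers bear the larger share: €20 per book.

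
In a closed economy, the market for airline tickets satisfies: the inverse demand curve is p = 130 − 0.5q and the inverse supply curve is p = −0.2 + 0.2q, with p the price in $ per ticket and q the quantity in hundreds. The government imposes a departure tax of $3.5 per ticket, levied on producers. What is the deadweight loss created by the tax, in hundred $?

Inverting to q(p) form: qd = 260 − 2p; qs = 5p + 1.
Without the tax, 260 − 2p = 5p + 1 gives 7p = 259, so p* = $37 and q* = 186.
With the tax collected from producers, supply shifts: qs = 5(p − 3.5) + 1.
Solving gives q = 181 with consumers paying $39.5 and producers receiving $36 (the $3.5 wedge).
Quantity falls by |ΔQ| = |186 − 181| = 5.
DWL = ½ · t · |ΔQ| = ½ · 3.5 · 5 = $8.75.

Deadweight loss = $8.75 hundred.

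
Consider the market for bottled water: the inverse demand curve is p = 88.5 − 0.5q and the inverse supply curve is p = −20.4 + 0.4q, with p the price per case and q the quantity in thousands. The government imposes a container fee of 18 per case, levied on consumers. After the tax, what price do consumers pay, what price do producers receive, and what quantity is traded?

Consumers pay 38; producers receive 20; quantity = 101.

Rewrite in direct form: qd = 177 − 2p and qs = 2.5p + 51.
Without the tax, 177 − 2p = 2.5p + 51 gives 4.5p = 126, so p* = 28 and q* = 121.
With the tax collected from consumers, demand (in seller-price terms) shifts: qd = 177 − 2(p + 18).
Solving gives q = 101 with consumers paying 38 and producers receiving 20 (the 18 wedge).
The less price-elastic side of the market bears the larger share of a per-unit tax.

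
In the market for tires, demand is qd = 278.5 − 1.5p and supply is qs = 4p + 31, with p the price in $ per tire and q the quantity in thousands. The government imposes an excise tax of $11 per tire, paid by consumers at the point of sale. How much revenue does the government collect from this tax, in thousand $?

Without the tax, 278.5 − 1.5p = 4p + 31 gives 5.5p = 247.5, so p* = $45 and q* = 211.
With the tax collected from consumers, demand (in seller-price terms) shifts: qd = 278.5 − 1.5(p + 11).
New equilibrium: consumers pay $53, sellers receive $42, q = 199. (Wedge: pb − ps = 11.)
Revenue = t · Q = 11 · 199 = $2189.

Tax revenue = $2189 thousand.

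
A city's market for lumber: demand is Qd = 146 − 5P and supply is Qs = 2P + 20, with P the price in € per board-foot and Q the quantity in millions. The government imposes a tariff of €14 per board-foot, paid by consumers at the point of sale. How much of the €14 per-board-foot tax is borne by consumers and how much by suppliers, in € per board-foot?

Consumers bear €4 per board-foot; suppliers bear €10 per board-foot.

Before the tax: set 146 − 5P = 2P + 20 → P* = €18, Q* = 56.
With the tax collected from consumers, demand (in seller-price terms) shifts: Qd = 146 − 5(P + 14).
Solving gives Q = 36 with consumers paying €22 and suppliers receiving €8 (the €14 wedge).
Burden on consumers: €4; on suppliers: €10. (They sum to €14.)
The less price-elastic side of the market bears the larger share of a per-unit tax.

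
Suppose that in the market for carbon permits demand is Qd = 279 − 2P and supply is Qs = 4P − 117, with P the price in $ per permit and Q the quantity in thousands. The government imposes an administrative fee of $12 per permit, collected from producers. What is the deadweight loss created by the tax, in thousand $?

Without the tax, 279 − 2P = 4P − 117 gives 6P = 396, so P* = $66 and Q* = 147.
With the tax collected from producers, supply shifts: Qs = 4(P − 12) − 117.
New equilibrium: buyers pay $74, producers receive $62, Q = 131. (Wedge: Pb − Ps = 12.)
Quantity falls by |ΔQ| = |147 − 131| = 16.
DWL = ½ · t · |ΔQ| = ½ · 12 · 16 = $96.

Deadweight loss = $96 thousand.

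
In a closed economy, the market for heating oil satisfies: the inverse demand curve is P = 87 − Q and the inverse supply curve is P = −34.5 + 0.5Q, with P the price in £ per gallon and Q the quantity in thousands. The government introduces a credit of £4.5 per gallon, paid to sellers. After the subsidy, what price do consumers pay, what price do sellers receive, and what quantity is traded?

Inverting to Q(P) form: Qd = 87 − P; Qs = 2P + 69.
Before the subsidy: set 87 − P = 2P + 69 → P* = £6, Q* = 81.
With a per-unit subsidy paid to sellers, each receives P + 4.5 per unit sold, so supply becomes Qs = 2(P + 4.5) + 69.
New equilibrium: consumers pay £3, sellers receive £7.5, Q = 84. (Wedge: Pb − Ps = −4.5.)

Consumers pay £3; sellers receive £7.5; quantity = 84.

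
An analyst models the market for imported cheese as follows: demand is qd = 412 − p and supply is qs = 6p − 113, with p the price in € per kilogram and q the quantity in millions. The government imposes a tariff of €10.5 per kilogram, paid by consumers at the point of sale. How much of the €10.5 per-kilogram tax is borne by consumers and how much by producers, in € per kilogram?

Without the tax, 412 − p = 6p − 113 gives 7p = 525, so p* = €75 and q* = 337.
With the tax collected from consumers, demand (in seller-price terms) shifts: qd = 412 − (p + 10.5).
New equilibrium: consumers pay €84, producers receive €73.5, q = 328. (Wedge: pb − ps = 10.5.)
Burden on consumers: €9; on producers: €1.5. (They sum to €10.5.)
The less price-elastic side of the market bears the larger share of a per-unit tax.

Consumers bear €9 per kilogram; producers bear €1.5 per kilogram.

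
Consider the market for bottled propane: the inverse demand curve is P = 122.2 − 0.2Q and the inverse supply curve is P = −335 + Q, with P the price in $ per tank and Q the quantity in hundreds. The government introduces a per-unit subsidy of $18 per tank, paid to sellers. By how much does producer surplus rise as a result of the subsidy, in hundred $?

Producer surplus rises by $5827.5 hundred.

Inverting to Q(P) form: Qd = 611 − 5P; Qs = P + 335.
Without the subsidy, 611 − 5P = P + 335 gives 6P = 276, so P* = $46 and Q* = 381.
With a per-unit subsidy paid to sellers, each receives P + 18 per unit sold, so supply becomes Qs = (P + 18) + 335.
Solving gives Q = 396 with buyers paying $43 and sellers receiving $61 (the $18 wedge).
ΔPS is the trapezoid between Q = 396 and Q = 381 of height $15: ½ · (381 + 396) · 15 = $5827.5.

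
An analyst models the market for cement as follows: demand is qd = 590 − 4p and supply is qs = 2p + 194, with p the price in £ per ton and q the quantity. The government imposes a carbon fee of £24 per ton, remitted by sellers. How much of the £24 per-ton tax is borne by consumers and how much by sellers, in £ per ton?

Before the tax: set 590 − 4p = 2p + 194 → p* = £66, q* = 326.
With the tax collected from sellers, supply shifts: qs = 2(p − 24) + 194.
New equilibrium: consumers pay £74, sellers receive £50, q = 294. (Wedge: pb − ps = 24.)
Burden on consumers: £8; on sellers: £16. (They sum to £24.)

Consumers bear £8 per ton; sellers bear £16 per ton.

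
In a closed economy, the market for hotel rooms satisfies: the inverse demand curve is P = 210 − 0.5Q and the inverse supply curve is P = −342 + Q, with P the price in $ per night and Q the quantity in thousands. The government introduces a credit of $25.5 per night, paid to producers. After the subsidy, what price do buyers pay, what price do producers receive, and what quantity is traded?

Inverting to Q(P) form: Qd = 420 − 2P; Qs = P + 342.
Before the subsidy: set 420 − 2P = P + 342 → P* = $26, Q* = 368.
With a per-unit subsidy paid to producers, each receives P + 25.5 per unit sold, so supply becomes Qs = (P + 25.5) + 342.
Solving gives Q = 385 with buyers paying $17.5 and producers receiving $43 (the $25.5 wedge).

Buyers pay $17.5; producers receive $43; quantity = 385.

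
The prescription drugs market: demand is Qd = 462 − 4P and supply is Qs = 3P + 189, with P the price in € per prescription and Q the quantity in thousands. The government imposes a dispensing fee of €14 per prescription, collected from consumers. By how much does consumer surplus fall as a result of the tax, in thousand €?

Consumer surplus falls by €1764 thousand.

Before the tax: set 462 − 4P = 3P + 189 → P* = €39, Q* = 306.
With the tax collected from consumers, demand (in seller-price terms) shifts: Qd = 462 − 4(P + 14).
New equilibrium: consumers pay €45, sellers receive €31, Q = 282. (Wedge: Pb − Ps = 14.)
ΔCS is the trapezoid between Q = 282 and Q = 306 of height €6: ½ · (306 + 282) · 6 = €1764.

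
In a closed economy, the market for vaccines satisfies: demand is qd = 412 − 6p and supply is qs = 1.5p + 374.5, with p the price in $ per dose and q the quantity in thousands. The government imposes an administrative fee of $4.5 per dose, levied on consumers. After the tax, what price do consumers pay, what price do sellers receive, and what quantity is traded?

Consumers pay $5.9; sellers receive $1.4; quantity = 376.6.

Without the tax, 412 − 6p = 1.5p + 374.5 gives 7.5p = 37.5, so p* = $5 and q* = 382.
With the tax collected from consumers, demand (in seller-price terms) shifts: qd = 412 − 6(p + 4.5).
Solving gives q = 376.6 with consumers paying $5.9 and sellers receiving $1.4 (the $4.5 wedge).
The less price-elastic side of the market bears the larger share of a per-unit tax.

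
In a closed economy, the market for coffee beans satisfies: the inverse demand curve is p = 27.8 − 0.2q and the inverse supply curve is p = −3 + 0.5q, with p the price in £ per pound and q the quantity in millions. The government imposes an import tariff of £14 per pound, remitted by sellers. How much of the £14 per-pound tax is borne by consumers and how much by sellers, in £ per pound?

Consumers bear £4 per pound; sellers bear £10 per pound.

Rewrite in direct form: qd = 139 − 5p and qs = 2p + 6.
Before the tax: set 139 − 5p = 2p + 6 → p* = £19, q* = 44.
With the tax collected from sellers, supply shifts: qs = 2(p − 14) + 6.
New equilibrium: consumers pay £23, sellers receive £9, q = 24. (Wedge: pb − ps = 14.)
Burden on consumers: £4; on sellers: £10. (They sum to £14.)
The less price-elastic side of the market bears the larger share of a per-unit tax.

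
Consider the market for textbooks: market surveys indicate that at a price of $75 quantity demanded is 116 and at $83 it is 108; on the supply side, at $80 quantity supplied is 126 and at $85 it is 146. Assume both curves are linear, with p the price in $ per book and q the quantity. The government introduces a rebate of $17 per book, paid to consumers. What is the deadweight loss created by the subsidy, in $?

Deadweight loss = $115.6.

Demand slope: (108 − 116)/(83 − 75) = -1, so qd = 191 − p.
Supply slope: (146 − 126)/(85 − 80) = 4, so qs = 4p − 194.
Before the subsidy: set 191 − p = 4p − 194 → p* = $77, q* = 114.
With a per-unit subsidy paid to consumers, each effectively pays p − 17, so demand becomes qd = 191 − (p − 17).
Solving gives q = 127.6 with consumers paying $63.4 and suppliers receiving $80.4 (the $17 wedge).
Quantity rises by |ΔQ| = |114 − 127.6| = 13.6.
DWL = ½ · t · |ΔQ| = ½ · 17 · 13.6 = $115.6.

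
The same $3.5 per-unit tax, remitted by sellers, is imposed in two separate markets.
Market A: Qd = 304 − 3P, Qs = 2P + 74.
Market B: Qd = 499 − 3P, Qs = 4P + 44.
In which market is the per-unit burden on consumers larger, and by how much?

Market B, by $0.6.

Market A: pre-tax P* = $46, Q* = 166; post-tax Q = 161.8; per-unit burden on consumers = $1.4.
Market B: pre-tax P* = $65, Q* = 304; post-tax Q = 298; per-unit burden on consumers = $2.
Difference: $1.4 vs $2 → market B is larger by $0.6.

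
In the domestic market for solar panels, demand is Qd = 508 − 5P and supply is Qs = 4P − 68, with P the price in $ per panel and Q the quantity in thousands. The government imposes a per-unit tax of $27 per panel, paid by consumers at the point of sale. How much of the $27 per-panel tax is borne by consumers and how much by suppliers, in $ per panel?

Consumers bear $12 per panel; suppliers bear $15 per panel.

Without the tax, 508 − 5P = 4P − 68 gives 9P = 576, so P* = $64 and Q* = 188.
With the tax collected from consumers, demand (in seller-price terms) shifts: Qd = 508 − 5(P + 27).
Solving gives Q = 128 with consumers paying $76 and suppliers receiving $49 (the $27 wedge).
Burden on consumers: $12; on suppliers: $15. (They sum to $27.)
The less price-elastic side of the market bears the larger share of a per-unit tax.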